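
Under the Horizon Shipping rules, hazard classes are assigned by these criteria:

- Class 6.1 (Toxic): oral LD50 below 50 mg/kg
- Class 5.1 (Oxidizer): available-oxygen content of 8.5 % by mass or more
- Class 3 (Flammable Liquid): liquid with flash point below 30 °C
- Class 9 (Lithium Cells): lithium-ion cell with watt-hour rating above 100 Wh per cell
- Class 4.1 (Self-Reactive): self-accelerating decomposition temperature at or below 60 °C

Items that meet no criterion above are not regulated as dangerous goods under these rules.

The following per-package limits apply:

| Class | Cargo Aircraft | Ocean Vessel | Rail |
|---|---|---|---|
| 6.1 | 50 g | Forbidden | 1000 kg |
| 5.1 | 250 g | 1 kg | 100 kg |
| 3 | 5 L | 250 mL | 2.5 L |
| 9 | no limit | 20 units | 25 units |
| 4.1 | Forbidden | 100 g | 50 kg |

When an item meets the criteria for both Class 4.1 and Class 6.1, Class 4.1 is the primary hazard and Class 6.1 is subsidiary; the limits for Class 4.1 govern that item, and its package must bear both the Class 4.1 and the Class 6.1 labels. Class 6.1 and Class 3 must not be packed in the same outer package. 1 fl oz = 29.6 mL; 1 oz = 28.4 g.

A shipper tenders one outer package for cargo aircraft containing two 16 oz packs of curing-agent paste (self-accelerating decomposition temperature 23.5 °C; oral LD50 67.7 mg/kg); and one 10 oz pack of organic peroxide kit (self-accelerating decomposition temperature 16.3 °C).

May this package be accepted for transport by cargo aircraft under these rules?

No

Self-accelerating decomposition temperature 23.5 °C meets the Class 4.1 criterion (Self-Reactive), so the curing-agent paste is Class 4.1.
Self-accelerating decomposition temperature 16.3 °C meets the Class 4.1 criterion (Self-Reactive), so the organic peroxide kit is Class 4.1.
Total Class 4.1: (two 16 oz packs = 908.8 g) + (one 10 oz pack = 284 g) = 1192.8 g.
By cargo aircraft, Class 4.1 is Forbidden regardless of quantity.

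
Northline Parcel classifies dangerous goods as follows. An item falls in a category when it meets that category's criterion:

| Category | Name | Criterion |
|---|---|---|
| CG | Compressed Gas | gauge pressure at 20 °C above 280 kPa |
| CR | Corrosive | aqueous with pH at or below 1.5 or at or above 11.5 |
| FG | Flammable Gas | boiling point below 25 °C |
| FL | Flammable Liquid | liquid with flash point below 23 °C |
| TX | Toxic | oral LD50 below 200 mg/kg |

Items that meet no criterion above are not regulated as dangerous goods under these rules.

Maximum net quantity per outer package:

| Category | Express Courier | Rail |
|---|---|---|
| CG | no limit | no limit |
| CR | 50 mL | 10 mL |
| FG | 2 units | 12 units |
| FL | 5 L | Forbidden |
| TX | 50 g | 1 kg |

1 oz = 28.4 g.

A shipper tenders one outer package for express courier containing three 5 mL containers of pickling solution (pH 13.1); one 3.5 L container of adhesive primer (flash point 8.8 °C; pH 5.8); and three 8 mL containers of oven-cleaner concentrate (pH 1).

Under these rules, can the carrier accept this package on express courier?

With pH 13.1 (≥ 11.5), the pickling solution falls in Category CR.
The adhesive primer has flash point 8.8 °C, which is < 23 °C, so it is Category FL (Flammable Liquid).
Oven-cleaner concentrate: pH 1 ≤ 1.5 → Category CR (Corrosive).
Category FL quantity: 3.5 L.
That is within the Category FL express courier limit of 5 L.
Total Category CR: (three 5 mL containers = 15 mL) + (three 8 mL containers = 24 mL) = 39 mL.
39 mL is within the express courier limit of 50 mL for Category CR.
Every hazard category is within its express courier limit and no segregation rule is violated.

Yes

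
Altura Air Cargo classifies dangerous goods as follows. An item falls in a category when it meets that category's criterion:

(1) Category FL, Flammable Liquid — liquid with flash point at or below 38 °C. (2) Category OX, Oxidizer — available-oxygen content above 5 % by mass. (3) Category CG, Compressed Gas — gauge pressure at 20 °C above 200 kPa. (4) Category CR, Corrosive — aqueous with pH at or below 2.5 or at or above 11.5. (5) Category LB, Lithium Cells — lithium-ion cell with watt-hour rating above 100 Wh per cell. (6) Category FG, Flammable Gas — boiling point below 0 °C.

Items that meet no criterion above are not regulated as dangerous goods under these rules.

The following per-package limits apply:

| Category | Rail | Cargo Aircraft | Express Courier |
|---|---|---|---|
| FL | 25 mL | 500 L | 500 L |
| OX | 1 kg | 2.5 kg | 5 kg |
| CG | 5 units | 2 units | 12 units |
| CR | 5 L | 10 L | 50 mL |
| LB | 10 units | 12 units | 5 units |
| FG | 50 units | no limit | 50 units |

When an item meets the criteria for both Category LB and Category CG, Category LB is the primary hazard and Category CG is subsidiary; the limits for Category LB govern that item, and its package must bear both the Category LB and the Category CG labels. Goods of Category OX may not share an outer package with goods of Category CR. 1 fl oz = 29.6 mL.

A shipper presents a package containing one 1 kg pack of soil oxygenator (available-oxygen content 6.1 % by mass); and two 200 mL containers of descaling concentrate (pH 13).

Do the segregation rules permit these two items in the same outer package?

The soil oxygenator has available-oxygen content 6.1 % by mass, which is > 5 % by mass, so it is Category OX (Oxidizer).
The descaling concentrate has pH 13, which is ≥ 11.5, so it is Category CR (Corrosive).
Category OX and Category CR may not share an outer package.

No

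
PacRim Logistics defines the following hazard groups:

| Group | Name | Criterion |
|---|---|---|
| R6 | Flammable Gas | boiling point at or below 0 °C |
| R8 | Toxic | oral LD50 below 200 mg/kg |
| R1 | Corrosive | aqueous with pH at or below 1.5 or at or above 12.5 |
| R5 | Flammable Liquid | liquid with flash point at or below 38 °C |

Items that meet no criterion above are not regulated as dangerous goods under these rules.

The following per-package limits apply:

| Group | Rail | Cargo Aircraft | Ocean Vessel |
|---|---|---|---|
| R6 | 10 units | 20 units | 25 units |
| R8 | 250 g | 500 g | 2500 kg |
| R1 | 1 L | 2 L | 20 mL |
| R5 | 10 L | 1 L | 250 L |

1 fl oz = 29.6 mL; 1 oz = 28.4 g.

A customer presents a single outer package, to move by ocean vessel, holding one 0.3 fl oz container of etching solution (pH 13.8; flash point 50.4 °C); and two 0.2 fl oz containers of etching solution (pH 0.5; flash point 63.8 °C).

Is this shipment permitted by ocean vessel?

pH 13.8 meets the Group R1 criterion (Corrosive), so the etching solution is Group R1.
Etching solution: pH 0.5 ≤ 1.5 → Group R1 (Corrosive).
Total Group R1: (one 0.3 fl oz container = 8.88 mL) + (two 0.2 fl oz containers = 11.84 mL) = 20.72 mL.
20.72 mL > 20 mL (ocean vessel limit, Group R1) — over the limit.

No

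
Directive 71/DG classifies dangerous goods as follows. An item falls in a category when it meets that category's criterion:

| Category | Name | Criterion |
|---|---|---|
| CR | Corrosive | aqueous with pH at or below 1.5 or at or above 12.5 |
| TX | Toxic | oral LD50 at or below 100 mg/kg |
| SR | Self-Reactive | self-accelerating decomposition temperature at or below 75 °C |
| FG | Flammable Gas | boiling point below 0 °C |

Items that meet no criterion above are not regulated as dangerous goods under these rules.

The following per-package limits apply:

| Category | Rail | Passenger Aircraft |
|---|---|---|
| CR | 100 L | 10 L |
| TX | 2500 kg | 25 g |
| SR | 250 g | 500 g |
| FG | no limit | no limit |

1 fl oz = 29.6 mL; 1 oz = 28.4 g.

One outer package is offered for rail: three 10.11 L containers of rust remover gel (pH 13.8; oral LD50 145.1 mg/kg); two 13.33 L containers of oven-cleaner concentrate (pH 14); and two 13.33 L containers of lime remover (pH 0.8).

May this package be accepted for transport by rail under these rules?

Rust remover gel: pH 13.8 ≥ 12.5 → Category CR (Corrosive).
Oven-cleaner concentrate: pH 14 ≥ 12.5 → Category CR (Corrosive).
The lime remover has pH 0.8, which is ≤ 1.5, so it is Category CR (Corrosive).
Category CR net quantity: (three 10.11 L containers = 30.33 L) + (two 13.33 L containers = 26.66 L) + (two 13.33 L containers = 26.66 L) = 83.65 L.
That is within the Category CR rail limit of 100 L.

Yes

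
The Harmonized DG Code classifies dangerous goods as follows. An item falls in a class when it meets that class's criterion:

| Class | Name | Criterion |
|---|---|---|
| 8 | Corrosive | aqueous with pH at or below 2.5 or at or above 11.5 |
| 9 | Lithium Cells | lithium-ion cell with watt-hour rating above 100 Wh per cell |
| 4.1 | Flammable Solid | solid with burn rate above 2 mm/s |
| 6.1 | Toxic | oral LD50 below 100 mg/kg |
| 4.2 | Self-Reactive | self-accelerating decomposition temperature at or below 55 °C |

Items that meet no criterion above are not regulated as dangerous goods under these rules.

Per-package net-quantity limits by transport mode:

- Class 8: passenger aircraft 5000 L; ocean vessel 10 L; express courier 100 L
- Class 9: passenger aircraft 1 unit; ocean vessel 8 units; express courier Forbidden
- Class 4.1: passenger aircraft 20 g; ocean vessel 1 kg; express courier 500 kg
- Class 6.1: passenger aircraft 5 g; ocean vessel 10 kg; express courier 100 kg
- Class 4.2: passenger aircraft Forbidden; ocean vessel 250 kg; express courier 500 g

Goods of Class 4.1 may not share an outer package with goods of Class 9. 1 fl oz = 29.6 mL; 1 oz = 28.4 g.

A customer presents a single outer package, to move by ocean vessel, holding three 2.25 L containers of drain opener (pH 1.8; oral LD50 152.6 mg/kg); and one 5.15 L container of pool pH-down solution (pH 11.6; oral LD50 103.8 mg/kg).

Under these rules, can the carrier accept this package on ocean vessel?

pH 1.8 meets the Class 8 criterion (Corrosive), so the drain opener is Class 8.
The pool pH-down solution has pH 11.6, which is ≥ 11.5, so it is Class 8 (Corrosive).
Total Class 8: (three 2.25 L containers = 6.75 L) + 5.15 L = 11.9 L.
11.9 L > 10 L (ocean vessel limit, Class 8) — over the limit.

No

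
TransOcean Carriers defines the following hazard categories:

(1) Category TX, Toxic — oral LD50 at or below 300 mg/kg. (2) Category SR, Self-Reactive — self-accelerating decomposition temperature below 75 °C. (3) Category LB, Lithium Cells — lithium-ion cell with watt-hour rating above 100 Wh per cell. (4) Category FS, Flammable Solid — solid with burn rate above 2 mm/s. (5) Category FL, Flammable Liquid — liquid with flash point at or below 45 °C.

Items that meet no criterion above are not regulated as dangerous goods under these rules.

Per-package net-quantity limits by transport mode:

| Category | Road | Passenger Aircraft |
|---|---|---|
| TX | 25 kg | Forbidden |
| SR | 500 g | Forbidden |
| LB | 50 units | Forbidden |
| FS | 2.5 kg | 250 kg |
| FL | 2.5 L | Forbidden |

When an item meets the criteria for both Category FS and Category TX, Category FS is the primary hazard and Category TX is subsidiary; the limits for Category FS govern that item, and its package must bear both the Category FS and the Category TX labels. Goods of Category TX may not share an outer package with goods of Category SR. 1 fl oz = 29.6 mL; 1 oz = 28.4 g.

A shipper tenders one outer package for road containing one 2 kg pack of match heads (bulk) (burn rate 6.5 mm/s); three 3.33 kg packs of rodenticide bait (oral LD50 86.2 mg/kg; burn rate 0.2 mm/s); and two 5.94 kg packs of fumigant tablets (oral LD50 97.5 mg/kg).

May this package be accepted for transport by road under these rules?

With burn rate 6.5 mm/s (> 2 mm/s), the match heads (bulk) fall in Category FS.
Rodenticide bait: oral LD50 86.2 mg/kg ≤ 300 mg/kg → Category TX (Toxic).
With oral LD50 97.5 mg/kg (≤ 300 mg/kg), the fumigant tablets fall in Category TX.
Total Category TX: (three 3.33 kg packs = 9.99 kg) + (two 5.94 kg packs = 11.88 kg) = 21.87 kg.
21.87 kg ≤ 25 kg (road limit, Category TX) — within limit.
Category FS quantity: 2 kg.
2 kg is within the road limit of 2.5 kg for Category FS.
The segregation rule (Category TX with Category SR) does not apply to Category TX with Category FS.
Every hazard category is within its road limit and no segregation rule is violated.

Yes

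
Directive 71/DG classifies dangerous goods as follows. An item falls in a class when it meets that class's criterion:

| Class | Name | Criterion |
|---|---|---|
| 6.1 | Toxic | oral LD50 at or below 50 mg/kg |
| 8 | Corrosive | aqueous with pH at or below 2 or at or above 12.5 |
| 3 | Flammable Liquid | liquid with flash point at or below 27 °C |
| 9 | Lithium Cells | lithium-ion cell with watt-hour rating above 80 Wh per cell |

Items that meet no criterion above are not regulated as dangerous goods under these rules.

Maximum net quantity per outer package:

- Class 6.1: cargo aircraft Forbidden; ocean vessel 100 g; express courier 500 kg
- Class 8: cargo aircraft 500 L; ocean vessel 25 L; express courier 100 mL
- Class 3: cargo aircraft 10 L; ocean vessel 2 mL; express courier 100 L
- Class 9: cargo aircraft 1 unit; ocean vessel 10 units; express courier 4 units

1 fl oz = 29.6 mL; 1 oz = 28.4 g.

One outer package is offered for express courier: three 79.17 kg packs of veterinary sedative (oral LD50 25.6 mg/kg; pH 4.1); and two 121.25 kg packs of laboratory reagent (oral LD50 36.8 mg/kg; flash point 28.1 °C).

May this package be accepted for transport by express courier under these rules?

Yes

The veterinary sedative has oral LD50 25.6 mg/kg, which is ≤ 50 mg/kg, so it is Class 6.1 (Toxic).
Oral LD50 36.8 mg/kg meets the Class 6.1 criterion (Toxic), so the laboratory reagent is Class 6.1.
Class 6.1 net quantity: (three 79.17 kg packs = 237.51 kg) + (two 121.25 kg packs = 242.5 kg) = 480.01 kg.
That is within the Class 6.1 express courier limit of 500 kg.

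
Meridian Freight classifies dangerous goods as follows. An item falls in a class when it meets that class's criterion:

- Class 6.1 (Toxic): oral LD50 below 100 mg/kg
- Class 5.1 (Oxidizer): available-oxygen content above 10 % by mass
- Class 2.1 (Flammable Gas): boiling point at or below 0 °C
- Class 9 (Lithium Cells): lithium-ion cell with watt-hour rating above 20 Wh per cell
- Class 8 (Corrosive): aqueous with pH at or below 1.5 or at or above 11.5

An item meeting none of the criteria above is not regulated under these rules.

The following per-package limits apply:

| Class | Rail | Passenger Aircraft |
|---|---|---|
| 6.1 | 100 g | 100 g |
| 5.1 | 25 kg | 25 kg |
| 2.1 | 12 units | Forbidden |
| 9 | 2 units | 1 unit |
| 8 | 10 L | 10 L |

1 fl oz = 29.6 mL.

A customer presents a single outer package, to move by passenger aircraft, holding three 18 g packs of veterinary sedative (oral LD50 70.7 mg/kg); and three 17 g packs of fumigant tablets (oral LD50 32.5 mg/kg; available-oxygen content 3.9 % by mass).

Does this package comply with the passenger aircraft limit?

No

Veterinary sedative: oral LD50 70.7 mg/kg < 100 mg/kg → Class 6.1 (Toxic).
Oral LD50 32.5 mg/kg meets the Class 6.1 criterion (Toxic), so the fumigant tablets are Class 6.1.
Total Class 6.1: (three 18 g packs = 54 g) + (three 17 g packs = 51 g) = 105 g.
105 g > 100 g (passenger aircraft limit, Class 6.1) — over the limit.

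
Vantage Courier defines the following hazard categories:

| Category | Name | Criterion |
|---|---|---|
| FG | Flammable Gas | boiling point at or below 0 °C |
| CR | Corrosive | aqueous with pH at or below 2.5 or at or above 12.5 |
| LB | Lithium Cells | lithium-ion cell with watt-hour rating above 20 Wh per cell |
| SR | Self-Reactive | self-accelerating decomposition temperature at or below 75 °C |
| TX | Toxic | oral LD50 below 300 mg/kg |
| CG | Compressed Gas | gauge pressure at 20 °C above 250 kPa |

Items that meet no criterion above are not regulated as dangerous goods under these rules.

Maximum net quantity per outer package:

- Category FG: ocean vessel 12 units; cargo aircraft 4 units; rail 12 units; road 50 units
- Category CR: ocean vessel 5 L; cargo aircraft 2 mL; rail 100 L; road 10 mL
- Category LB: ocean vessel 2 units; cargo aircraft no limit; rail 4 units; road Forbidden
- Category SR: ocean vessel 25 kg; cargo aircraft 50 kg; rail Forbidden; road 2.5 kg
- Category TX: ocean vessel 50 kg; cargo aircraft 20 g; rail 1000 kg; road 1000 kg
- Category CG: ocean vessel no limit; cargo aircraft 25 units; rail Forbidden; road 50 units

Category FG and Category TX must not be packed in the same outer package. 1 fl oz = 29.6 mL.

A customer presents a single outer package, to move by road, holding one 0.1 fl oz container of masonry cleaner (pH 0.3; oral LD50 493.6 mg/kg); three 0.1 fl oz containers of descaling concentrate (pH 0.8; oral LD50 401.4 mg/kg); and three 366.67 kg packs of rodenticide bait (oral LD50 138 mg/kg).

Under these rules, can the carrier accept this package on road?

With pH 0.3 (≤ 2.5), the masonry cleaner falls in Category CR.
pH 0.8 meets the Category CR criterion (Corrosive), so the descaling concentrate is Category CR.
The rodenticide bait has oral LD50 138 mg/kg, which is < 300 mg/kg, so it is Category TX (Toxic).
Total Category CR: (one 0.1 fl oz container = 2.96 mL) + (three 0.1 fl oz containers = 8.88 mL) = 11.84 mL.
That exceeds the Category CR road limit of 10 mL.
Category TX quantity: three 366.67 kg packs = 1100.01 kg.
1100.01 kg > 1000 kg (road limit, Category TX) — over the limit.
The segregation rule (Category FG with Category TX) does not apply to Category CR with Category TX.

No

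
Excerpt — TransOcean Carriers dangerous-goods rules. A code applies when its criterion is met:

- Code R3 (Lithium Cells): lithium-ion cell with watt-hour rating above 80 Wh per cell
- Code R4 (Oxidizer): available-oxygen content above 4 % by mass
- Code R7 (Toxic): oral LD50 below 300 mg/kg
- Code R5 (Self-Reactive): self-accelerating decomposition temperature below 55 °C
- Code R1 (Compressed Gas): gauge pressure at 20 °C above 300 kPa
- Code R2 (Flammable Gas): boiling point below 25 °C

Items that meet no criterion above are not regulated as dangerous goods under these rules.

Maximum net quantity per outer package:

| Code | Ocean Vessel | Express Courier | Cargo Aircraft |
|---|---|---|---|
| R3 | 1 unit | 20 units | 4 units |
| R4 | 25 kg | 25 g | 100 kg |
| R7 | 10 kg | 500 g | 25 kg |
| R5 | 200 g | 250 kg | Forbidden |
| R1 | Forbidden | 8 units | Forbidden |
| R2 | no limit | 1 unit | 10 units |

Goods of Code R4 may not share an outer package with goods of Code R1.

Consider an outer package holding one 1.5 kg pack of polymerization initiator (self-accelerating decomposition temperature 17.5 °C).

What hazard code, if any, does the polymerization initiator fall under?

Code R5

The polymerization initiator has self-accelerating decomposition temperature 17.5 °C, which is < 55 °C, so it is Code R5 (Self-Reactive).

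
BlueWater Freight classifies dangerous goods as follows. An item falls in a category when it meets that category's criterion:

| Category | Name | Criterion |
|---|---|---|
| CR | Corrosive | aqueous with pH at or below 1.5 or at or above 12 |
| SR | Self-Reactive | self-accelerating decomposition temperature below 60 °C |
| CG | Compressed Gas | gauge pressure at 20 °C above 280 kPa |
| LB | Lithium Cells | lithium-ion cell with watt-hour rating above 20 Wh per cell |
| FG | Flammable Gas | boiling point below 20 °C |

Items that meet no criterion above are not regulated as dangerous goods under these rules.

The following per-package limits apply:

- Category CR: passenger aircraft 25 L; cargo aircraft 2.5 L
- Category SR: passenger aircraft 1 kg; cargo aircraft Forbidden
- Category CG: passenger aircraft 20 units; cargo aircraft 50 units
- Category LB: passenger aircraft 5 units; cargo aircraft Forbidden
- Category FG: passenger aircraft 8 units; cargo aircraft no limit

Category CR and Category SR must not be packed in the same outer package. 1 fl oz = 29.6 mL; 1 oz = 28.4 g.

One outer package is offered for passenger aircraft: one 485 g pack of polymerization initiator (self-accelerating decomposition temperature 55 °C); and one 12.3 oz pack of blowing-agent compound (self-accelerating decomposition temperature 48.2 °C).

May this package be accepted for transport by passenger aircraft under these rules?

Yes

Self-accelerating decomposition temperature 55 °C meets the Category SR criterion (Self-Reactive), so the polymerization initiator is Category SR.
The blowing-agent compound has self-accelerating decomposition temperature 48.2 °C, which is < 60 °C, so it is Category SR (Self-Reactive).
Total Category SR: 485 g + (one 12.3 oz pack = 349.32 g) = 834.32 g.
834.32 g is within the passenger aircraft limit of 1 kg for Category SR.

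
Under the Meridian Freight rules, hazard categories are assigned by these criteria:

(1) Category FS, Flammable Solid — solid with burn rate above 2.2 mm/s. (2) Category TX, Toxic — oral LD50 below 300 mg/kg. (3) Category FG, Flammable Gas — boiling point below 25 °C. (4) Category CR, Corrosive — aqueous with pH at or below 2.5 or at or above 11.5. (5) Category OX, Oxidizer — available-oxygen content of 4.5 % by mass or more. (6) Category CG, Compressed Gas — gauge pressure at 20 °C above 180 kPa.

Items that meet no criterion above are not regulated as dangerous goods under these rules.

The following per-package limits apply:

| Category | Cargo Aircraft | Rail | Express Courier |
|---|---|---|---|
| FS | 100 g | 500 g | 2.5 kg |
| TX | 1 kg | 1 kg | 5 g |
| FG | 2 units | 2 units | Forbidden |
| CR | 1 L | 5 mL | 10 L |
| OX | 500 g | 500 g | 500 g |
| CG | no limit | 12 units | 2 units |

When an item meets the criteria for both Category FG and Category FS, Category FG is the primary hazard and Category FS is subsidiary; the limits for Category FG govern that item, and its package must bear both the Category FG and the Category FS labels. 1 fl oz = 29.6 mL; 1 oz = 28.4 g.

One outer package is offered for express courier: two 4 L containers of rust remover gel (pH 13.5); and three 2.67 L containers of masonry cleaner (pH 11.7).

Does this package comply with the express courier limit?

With pH 13.5 (≥ 11.5), the rust remover gel falls in Category CR.
The masonry cleaner has pH 11.7, which is ≥ 11.5, so it is Category CR (Corrosive).
Category CR net quantity: (two 4 L containers = 8 L) + (three 2.67 L containers = 8.01 L) = 16.01 L.
16.01 L exceeds the express courier limit of 10 L for Category CR.

No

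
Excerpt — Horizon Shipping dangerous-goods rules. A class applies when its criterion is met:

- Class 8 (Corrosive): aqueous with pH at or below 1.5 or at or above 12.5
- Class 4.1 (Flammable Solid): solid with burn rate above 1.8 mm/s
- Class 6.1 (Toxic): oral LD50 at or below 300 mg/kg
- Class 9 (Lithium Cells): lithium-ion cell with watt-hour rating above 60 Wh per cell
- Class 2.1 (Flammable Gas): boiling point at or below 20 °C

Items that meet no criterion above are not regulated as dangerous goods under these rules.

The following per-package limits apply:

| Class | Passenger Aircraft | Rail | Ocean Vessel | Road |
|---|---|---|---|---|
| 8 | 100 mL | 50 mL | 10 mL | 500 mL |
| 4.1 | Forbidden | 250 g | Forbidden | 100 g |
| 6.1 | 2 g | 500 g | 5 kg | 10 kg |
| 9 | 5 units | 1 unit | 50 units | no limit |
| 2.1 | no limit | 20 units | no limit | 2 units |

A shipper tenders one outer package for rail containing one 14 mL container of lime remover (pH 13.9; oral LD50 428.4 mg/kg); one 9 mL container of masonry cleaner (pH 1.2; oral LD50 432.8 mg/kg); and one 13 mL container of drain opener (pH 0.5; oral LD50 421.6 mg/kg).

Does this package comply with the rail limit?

Yes

With pH 13.9 (≥ 12.5), the lime remover falls in Class 8.
Masonry cleaner: pH 1.2 ≤ 1.5 → Class 8 (Corrosive).
The drain opener has pH 0.5, which is ≤ 1.5, so it is Class 8 (Corrosive).
Total Class 8: 14 mL + 9 mL + 13 mL = 36 mL.
36 mL is within the rail limit of 50 mL for Class 8.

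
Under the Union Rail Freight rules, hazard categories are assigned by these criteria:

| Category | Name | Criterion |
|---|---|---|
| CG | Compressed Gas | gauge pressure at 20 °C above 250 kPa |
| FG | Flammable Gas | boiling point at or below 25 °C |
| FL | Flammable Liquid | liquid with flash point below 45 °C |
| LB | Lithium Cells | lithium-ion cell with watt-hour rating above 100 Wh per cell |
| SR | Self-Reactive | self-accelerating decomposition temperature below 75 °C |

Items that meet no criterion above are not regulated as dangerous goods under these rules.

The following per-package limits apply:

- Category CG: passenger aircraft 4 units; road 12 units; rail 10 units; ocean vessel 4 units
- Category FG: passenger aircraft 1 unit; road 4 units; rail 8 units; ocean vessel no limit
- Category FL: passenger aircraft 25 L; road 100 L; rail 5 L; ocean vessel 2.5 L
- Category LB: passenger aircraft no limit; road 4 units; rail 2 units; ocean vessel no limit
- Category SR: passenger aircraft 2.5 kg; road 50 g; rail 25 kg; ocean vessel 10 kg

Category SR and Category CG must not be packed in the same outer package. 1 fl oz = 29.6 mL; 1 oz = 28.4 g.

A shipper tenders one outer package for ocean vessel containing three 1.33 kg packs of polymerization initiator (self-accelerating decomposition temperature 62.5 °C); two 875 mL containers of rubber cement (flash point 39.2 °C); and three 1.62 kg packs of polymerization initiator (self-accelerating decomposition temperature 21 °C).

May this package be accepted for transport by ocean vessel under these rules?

Self-accelerating decomposition temperature 62.5 °C meets the Category SR criterion (Self-Reactive), so the polymerization initiator is Category SR.
With flash point 39.2 °C (< 45 °C), the rubber cement falls in Category FL.
With self-accelerating decomposition temperature 21 °C (< 75 °C), the polymerization initiator falls in Category SR.
Total Category SR: (three 1.33 kg packs = 3.99 kg) + (three 1.62 kg packs = 4.86 kg) = 8.85 kg.
That is within the Category SR ocean vessel limit of 10 kg.
Category FL quantity: two 875 mL containers = 1.75 L.
1.75 L ≤ 2.5 L (ocean vessel limit, Category FL) — within limit.
The segregation rule (Category SR with Category CG) does not apply to Category SR with Category FL.
Every hazard category is within its ocean vessel limit and no segregation rule is violated.

Yes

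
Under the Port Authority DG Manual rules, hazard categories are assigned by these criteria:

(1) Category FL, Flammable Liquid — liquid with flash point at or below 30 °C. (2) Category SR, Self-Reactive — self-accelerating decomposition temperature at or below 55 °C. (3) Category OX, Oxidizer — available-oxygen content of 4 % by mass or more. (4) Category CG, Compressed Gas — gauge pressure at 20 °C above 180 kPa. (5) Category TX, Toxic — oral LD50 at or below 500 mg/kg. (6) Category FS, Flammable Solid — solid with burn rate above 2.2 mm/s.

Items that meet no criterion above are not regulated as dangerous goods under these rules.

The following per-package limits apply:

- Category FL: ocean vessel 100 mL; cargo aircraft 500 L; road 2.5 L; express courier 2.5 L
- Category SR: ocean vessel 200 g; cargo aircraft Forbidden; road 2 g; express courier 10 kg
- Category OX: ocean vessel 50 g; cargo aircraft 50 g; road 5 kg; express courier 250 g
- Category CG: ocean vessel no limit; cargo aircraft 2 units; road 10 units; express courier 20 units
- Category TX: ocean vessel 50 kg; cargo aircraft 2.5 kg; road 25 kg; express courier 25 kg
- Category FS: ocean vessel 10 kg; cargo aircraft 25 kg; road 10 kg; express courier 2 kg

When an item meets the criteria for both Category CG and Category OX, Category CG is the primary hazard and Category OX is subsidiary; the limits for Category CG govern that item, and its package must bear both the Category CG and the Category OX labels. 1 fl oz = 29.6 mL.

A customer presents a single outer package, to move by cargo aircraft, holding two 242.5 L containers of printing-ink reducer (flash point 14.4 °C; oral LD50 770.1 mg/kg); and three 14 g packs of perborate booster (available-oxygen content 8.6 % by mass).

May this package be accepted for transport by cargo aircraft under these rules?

Yes

Flash point 14.4 °C meets the Category FL criterion (Flammable Liquid), so the printing-ink reducer is Category FL.
Available-oxygen content 8.6 % by mass meets the Category OX criterion (Oxidizer), so the perborate booster is Category OX.
Category OX quantity: three 14 g packs = 42 g.
42 g ≤ 50 g (cargo aircraft limit, Category OX) — within limit.
Category FL quantity: two 242.5 L containers = 485 L.
485 L ≤ 500 L (cargo aircraft limit, Category FL) — within limit.
Every hazard category is within its cargo aircraft limit and no segregation rule is violated.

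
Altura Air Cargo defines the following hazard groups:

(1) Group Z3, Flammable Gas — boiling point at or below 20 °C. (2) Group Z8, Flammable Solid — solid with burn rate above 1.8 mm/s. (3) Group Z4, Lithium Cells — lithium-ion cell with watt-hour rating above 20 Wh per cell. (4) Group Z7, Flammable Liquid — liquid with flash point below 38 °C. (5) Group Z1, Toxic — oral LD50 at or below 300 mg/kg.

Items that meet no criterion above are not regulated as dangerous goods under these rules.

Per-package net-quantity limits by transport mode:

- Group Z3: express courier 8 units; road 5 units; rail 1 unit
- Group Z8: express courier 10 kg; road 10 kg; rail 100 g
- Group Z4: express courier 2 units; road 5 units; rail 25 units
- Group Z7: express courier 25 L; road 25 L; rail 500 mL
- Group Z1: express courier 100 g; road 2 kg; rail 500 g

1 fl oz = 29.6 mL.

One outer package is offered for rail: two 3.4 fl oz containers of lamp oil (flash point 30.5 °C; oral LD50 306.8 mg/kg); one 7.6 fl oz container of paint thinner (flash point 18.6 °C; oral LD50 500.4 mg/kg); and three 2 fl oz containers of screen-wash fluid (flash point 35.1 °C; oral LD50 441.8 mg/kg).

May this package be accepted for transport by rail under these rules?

The lamp oil has flash point 30.5 °C, which is < 38 °C, so it is Group Z7 (Flammable Liquid).
Paint thinner: flash point 18.6 °C < 38 °C → Group Z7 (Flammable Liquid).
The screen-wash fluid has flash point 35.1 °C, which is < 38 °C, so it is Group Z7 (Flammable Liquid).
Total Group Z7: (two 3.4 fl oz containers = 201.28 mL) + (one 7.6 fl oz container = 224.96 mL) + (three 2 fl oz containers = 177.6 mL) = 603.84 mL.
That exceeds the Group Z7 rail limit of 500 mL.

No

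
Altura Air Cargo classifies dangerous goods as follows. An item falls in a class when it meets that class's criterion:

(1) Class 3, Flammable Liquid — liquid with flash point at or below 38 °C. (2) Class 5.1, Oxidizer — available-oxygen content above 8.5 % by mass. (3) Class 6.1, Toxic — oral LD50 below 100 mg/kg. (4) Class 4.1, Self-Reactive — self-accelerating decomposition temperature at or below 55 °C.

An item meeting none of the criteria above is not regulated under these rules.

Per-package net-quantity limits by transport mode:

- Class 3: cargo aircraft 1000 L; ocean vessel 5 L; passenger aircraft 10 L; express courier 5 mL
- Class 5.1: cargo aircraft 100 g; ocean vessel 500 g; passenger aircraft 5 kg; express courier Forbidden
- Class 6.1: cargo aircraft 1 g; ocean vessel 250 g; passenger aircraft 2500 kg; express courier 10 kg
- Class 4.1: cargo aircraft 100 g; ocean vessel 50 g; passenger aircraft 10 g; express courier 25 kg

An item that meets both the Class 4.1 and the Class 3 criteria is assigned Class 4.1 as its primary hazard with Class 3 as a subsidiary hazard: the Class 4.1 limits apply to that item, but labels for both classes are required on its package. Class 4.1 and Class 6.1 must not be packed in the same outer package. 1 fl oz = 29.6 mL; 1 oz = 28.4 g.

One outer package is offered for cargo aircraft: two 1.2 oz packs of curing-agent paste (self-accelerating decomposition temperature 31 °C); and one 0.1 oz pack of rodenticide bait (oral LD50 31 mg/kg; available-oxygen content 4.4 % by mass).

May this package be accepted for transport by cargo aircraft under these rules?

The curing-agent paste has self-accelerating decomposition temperature 31 °C, which is ≤ 55 °C, so it is Class 4.1 (Self-Reactive).
The rodenticide bait has oral LD50 31 mg/kg, which is < 100 mg/kg, so it is Class 6.1 (Toxic).
Class 4.1 quantity: two 1.2 oz packs = 68.16 g.
That is within the Class 4.1 cargo aircraft limit of 100 g.
Class 6.1 quantity: one 0.1 oz pack = 2.84 g.
2.84 g > 1 g (cargo aircraft limit, Class 6.1) — over the limit.
Class 4.1 and Class 6.1 may not share an outer package.

No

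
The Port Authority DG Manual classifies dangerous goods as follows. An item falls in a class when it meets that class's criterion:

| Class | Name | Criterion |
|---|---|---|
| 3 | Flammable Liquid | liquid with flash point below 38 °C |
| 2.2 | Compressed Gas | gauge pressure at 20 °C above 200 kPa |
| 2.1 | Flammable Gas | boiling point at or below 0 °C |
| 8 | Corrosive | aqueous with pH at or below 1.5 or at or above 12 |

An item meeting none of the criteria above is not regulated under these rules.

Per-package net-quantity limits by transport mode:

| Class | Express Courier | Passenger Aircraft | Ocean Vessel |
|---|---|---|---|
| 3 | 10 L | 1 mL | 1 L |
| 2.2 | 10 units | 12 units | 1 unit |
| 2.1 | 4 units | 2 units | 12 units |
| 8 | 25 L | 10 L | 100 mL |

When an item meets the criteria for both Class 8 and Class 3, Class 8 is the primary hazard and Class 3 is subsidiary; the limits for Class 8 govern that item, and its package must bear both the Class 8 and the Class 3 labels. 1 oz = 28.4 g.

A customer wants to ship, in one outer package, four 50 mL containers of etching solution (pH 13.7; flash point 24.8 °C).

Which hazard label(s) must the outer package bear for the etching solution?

The etching solution has pH 13.7, which is ≥ 12, so it is Class 8 (Corrosive).
With flash point 24.8 °C (< 38 °C), the etching solution falls in Class 3.
By the precedence rule Class 8 is primary and Class 3 is subsidiary, and that rule requires both labels on the package.

Class 3 and 8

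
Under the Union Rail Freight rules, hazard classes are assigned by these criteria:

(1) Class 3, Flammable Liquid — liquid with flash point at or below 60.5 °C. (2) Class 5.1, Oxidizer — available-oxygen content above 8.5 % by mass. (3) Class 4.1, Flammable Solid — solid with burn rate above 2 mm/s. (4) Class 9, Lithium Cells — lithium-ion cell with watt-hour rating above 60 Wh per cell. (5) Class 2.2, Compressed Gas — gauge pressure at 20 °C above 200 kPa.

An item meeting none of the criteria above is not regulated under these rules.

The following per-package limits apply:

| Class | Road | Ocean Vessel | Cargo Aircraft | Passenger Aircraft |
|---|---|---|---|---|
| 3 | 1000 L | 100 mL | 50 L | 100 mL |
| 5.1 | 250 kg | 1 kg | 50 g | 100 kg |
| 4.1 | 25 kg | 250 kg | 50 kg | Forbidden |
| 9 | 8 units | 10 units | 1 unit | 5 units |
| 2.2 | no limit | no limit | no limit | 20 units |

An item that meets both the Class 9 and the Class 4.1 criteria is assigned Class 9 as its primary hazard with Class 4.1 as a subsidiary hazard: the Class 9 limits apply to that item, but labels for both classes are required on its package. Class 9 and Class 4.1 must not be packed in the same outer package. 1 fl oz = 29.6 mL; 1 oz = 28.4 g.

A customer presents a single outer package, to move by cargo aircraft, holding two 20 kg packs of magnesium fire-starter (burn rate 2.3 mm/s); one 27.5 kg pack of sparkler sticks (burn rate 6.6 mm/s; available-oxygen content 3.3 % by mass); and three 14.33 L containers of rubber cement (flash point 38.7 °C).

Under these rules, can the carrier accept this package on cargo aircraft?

With burn rate 2.3 mm/s (> 2 mm/s), the magnesium fire-starter falls in Class 4.1.
With burn rate 6.6 mm/s (> 2 mm/s), the sparkler sticks fall in Class 4.1.
Rubber cement: flash point 38.7 °C ≤ 60.5 °C → Class 3 (Flammable Liquid).
Class 4.1 net quantity: (two 20 kg packs = 40 kg) + 27.5 kg = 67.5 kg.
That exceeds the Class 4.1 cargo aircraft limit of 50 kg.
Class 3 quantity: three 14.33 L containers = 42.99 L.
42.99 L ≤ 50 L (cargo aircraft limit, Class 3) — within limit.
The segregation rule (Class 9 with Class 4.1) does not apply to Class 4.1 with Class 3.

No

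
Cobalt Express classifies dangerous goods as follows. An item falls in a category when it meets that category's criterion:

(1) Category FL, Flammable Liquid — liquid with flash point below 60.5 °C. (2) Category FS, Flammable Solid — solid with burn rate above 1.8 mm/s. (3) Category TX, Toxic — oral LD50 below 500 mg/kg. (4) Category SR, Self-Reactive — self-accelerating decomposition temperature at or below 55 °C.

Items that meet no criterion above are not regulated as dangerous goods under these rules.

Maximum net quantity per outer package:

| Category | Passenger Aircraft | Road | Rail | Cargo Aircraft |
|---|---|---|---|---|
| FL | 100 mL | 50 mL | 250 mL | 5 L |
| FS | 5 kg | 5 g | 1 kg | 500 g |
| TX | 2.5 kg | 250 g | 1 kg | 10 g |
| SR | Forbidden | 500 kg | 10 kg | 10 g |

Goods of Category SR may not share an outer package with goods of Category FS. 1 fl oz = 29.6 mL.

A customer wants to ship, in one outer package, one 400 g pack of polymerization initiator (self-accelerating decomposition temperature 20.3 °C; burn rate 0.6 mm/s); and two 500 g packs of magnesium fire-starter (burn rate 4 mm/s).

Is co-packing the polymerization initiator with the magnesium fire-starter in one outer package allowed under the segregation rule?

No

The polymerization initiator has self-accelerating decomposition temperature 20.3 °C, which is ≤ 55 °C, so it is Category SR (Self-Reactive).
With burn rate 4 mm/s (> 1.8 mm/s), the magnesium fire-starter falls in Category FS.
Category SR and Category FS may not share an outer package.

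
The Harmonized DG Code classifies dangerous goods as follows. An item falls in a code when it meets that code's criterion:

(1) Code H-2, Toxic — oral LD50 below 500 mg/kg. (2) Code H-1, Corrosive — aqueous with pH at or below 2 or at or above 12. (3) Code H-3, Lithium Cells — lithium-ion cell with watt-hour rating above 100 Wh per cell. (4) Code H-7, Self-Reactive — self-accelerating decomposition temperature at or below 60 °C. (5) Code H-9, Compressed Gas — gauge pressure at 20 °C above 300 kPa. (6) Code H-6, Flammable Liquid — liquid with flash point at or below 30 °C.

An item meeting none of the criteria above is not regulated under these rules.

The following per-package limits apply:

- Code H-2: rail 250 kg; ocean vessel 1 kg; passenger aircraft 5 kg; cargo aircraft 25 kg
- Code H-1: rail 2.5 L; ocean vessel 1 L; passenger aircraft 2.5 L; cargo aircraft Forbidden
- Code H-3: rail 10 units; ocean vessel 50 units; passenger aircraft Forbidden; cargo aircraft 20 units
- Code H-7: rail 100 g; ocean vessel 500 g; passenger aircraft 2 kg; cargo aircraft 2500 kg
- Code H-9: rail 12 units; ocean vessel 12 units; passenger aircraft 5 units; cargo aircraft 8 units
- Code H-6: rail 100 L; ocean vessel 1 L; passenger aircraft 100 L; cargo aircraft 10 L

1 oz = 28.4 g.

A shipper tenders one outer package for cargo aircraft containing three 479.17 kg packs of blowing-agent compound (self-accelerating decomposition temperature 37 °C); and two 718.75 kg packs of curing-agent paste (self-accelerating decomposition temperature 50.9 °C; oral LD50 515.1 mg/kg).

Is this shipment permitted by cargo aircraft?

No

Blowing-agent compound: self-accelerating decomposition temperature 37 °C ≤ 60 °C → Code H-7 (Self-Reactive).
Self-accelerating decomposition temperature 50.9 °C meets the Code H-7 criterion (Self-Reactive), so the curing-agent paste is Code H-7.
Total Code H-7: (three 479.17 kg packs = 1437.51 kg) + (two 718.75 kg packs = 1437.5 kg) = 2875.01 kg.
2875.01 kg > 2500 kg (cargo aircraft limit, Code H-7) — over the limit.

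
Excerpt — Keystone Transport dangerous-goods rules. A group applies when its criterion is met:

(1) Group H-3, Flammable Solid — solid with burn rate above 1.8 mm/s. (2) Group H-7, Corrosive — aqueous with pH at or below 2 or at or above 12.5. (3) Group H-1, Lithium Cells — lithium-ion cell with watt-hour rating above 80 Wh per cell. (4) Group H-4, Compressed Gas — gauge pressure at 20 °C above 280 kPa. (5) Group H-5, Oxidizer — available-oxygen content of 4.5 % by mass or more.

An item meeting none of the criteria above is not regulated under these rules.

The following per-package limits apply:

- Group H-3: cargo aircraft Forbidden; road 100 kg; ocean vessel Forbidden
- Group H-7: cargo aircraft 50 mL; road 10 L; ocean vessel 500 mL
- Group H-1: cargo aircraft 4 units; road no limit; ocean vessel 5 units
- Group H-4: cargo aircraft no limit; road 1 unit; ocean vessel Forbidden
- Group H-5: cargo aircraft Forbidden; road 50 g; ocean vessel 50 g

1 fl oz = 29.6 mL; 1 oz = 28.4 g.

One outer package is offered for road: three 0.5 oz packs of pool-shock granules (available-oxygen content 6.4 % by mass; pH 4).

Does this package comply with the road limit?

Yes

Pool-shock granules: available-oxygen content 6.4 % by mass ≥ 4.5 % by mass → Group H-5 (Oxidizer).
Group H-5 quantity: three 0.5 oz packs = 42.6 g.
42.6 g is within the road limit of 50 g for Group H-5.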